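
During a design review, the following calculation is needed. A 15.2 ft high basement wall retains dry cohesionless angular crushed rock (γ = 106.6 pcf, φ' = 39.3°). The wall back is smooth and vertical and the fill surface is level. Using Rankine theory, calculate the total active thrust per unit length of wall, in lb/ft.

2760 lb/ft

K_a = tan²(45° − φ/2) = 0.2245.
P_a = ½ K_a γ H² = 0.5 × 0.2245 × 106.6 × 15.2² = 2764 lb/ft.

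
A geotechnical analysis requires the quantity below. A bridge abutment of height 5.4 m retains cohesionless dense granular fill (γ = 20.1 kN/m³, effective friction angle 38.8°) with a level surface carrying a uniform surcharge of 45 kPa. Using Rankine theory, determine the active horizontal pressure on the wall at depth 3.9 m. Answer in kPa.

28.3 kPa

K_a = (1 − sin φ)/(1 + sin φ) = 0.2296.
σ_v = γz + q = 20.1 × 3.9 + 45 = 123.4 kPa.
σ_h = K_a σ_v = 0.2296 × 123.4 = 28.32 kPa.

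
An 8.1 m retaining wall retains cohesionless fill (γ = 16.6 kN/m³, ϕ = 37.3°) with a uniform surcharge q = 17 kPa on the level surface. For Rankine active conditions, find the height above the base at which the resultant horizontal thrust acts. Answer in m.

2.97 m

K_a = 0.2453.
Triangular part P₁ = ½K_aγH² = 133.6 at H/3 = 2.700 m; rectangular part P₂ = K_a q H = 33.78 at H/2 = 4.050 m.
ȳ = (P₁·2.700 + P₂·4.050)/(P₁+P₂) = 2.972 m.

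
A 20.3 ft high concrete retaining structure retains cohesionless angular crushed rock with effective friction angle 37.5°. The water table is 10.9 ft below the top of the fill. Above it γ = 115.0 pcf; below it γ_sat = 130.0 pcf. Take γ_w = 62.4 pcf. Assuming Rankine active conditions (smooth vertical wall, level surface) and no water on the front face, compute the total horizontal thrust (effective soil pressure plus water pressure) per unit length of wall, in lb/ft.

K_a = tan²(45° − φ/2) = 0.2432.
γ' = 130.0 − 62.4 = 67.60 pcf. Depth below WT = 9.4 ft.
σ'_h at WT = K_a γ d_w = 304.8 psf; at base = 304.8 + K_a γ' × 9.4 = 459.4 psf.
P₁ (0–10.9 ft) = ½×304.8×10.9 = 1661. P₂ (10.9–20.3 ft) = ½(304.8+459.4)×9.4 = 3592.
P_w = ½ γ_w h₂² = 0.5×62.4×9.4² = 2757. Total = 1661+3592+2757 = 8010 lb/ft.

8010 lb/ft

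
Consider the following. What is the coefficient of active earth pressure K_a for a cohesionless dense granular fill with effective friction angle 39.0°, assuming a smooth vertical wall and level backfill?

K_a = tan²(45° − φ/2) = tan²(25.50°) = 0.2275.

0.228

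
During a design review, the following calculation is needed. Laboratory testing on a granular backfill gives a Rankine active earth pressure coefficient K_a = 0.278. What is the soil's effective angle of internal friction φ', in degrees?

K_a = tan²(45° − φ/2) ⇒ 45° − φ/2 = arctan(√0.278) = 27.80°.
φ = 2(45° − 27.80°) = 34.40°.

34.4°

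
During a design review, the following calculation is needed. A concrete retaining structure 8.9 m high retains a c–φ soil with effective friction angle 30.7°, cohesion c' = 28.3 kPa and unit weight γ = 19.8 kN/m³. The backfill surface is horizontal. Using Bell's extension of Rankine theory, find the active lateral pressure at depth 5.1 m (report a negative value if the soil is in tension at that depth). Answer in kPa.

K_a = (1 − sin φ)/(1 + sin φ) = 0.3240.
σ_a = K_a γ z − 2c√K_a = 0.3240×19.8×5.1 − 2×28.3×0.5692 = 0.5016 kPa.

0.502 kPa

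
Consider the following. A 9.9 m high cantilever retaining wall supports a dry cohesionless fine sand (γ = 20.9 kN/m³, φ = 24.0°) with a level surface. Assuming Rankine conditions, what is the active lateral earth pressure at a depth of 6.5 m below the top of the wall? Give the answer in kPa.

57.3 kPa

K_a = (1 − sin φ)/(1 + sin φ) = 0.4217.
σ_h = K_a γ z = 0.4217 × 20.9 × 6.5 = 57.29 kPa.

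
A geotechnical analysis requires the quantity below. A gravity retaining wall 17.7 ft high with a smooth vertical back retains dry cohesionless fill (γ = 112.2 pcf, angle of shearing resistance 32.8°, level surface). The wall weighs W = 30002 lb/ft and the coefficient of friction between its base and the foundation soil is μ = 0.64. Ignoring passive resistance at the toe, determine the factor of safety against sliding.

K_a = tan²(45° − 32.8°/2) = 0.2973.
P_a = ½K_aγH² = 0.5×0.2973×112.2×17.7² = 5225 lb/ft, acting at H/3 = 5.900 ft above the base.
FS_sliding = μW / P_a = 0.64×30002 / 5225 = 3.675.

3.68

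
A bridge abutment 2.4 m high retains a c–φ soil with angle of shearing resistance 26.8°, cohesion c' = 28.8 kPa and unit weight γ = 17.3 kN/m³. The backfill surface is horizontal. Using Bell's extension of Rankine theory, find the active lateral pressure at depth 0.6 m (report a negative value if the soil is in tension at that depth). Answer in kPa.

K_a = (1 − sin φ)/(1 + sin φ) = 0.3785.
σ_a = K_a γ z − 2c√K_a = 0.3785×17.3×0.6 − 2×28.8×0.6152 = -31.51 kPa.

-31.5 kPa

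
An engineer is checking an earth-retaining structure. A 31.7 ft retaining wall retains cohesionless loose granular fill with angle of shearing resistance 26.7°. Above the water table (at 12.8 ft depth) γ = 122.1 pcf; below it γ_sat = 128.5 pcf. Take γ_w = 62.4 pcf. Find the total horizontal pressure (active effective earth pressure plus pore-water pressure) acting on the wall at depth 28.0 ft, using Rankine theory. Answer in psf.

1920 psf

K_a = (1 − sin φ)/(1 + sin φ) = 0.3800.
γ' = 128.5 − 62.4 = 66.10 pcf.
Effective vertical stress at 28.0 ft: σ'_v = 122.1×12.8 + 66.10×15.2 = 2568 psf.
σ'_h = K_a σ'_v = 0.3800 × 2568 = 975.6 psf; u = γ_w × 15.2 = 948.5 psf.
Total σ_h = 975.6 + 948.5 = 1924 psf.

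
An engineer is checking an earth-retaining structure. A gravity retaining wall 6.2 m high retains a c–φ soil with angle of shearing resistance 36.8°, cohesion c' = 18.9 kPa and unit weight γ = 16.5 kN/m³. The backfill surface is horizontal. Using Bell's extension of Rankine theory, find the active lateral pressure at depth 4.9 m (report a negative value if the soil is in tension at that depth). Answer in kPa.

K_a = (1 − sin φ)/(1 + sin φ) = 0.2508.
σ_a = K_a γ z − 2c√K_a = 0.2508×16.5×4.9 − 2×18.9×0.5008 = 1.345 kPa.

1.35 kPa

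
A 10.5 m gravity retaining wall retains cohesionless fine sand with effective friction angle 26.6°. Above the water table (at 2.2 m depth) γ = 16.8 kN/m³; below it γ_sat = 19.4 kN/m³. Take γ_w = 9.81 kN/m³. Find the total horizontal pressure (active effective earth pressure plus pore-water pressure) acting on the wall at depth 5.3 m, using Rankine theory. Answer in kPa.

K_a = (1 − sin φ)/(1 + sin φ) = 0.3814.
γ' = 19.4 − 9.81 = 9.590 kN/m³.
Effective vertical stress at 5.3 m: σ'_v = 16.8×2.2 + 9.590×3.10 = 66.69 kPa.
σ'_h = K_a σ'_v = 0.3814 × 66.69 = 25.44 kPa; u = γ_w × 3.10 = 30.41 kPa.
Total σ_h = 25.44 + 30.41 = 55.85 kPa.

55.8 kPa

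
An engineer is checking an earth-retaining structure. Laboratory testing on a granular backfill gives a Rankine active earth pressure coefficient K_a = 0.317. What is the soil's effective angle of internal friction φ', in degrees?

K_a = tan²(45° − φ/2) ⇒ 45° − φ/2 = arctan(√0.317) = 29.38°.
φ = 2(45° − 29.38°) = 31.24°.

31.2°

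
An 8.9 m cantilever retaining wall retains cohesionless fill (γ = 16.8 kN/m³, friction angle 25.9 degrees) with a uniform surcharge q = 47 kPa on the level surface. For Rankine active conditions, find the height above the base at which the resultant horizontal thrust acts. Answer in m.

3.54 m

K_a = 0.3920.
Triangular part P₁ = ½K_aγH² = 260.8 at H/3 = 2.967 m; rectangular part P₂ = K_a q H = 164.0 at H/2 = 4.450 m.
ȳ = (P₁·2.967 + P₂·4.450)/(P₁+P₂) = 3.539 m.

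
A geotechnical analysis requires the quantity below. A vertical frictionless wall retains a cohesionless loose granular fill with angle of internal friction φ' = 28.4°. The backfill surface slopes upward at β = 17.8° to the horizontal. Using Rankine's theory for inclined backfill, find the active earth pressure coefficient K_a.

0.425

K_a = cos β · (cos β − √(cos²β − cos²φ)) / (cos β + √(cos²β − cos²φ)).
cos β = 0.9521, cos φ = 0.8796, √(cos²β − cos²φ) = 0.3644.
K_a = 0.9521 × (0.9521 − 0.3644)/(0.9521 + 0.3644) = 0.4251.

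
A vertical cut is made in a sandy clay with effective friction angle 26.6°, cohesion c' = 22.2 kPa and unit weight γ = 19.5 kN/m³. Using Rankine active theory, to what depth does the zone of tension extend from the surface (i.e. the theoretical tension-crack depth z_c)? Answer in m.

3.69 m

K_a = tan²(45° − 26.6°/2) = 0.3814; √K_a = 0.6176.
The active pressure is zero where K_a γ z = 2c√K_a, so z_c = 2c/(γ√K_a) = 2×22.2/(19.5×0.6176) = 3.687 m.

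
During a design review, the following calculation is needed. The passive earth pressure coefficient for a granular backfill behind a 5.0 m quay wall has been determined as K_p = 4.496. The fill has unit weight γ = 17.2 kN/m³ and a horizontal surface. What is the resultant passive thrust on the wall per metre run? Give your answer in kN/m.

967 kN/m

P = ½ K_p γ H² = 0.5 × 4.496 × 17.2 × 5.0² = 966.6 kN/m.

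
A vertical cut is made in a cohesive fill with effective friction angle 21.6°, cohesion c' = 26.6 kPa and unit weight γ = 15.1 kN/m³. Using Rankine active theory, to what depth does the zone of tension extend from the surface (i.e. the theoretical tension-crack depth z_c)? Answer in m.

K_a = tan²(45° − 21.6°/2) = 0.4619; √K_a = 0.6796.
The active pressure is zero where K_a γ z = 2c√K_a, so z_c = 2c/(γ√K_a) = 2×26.6/(15.1×0.6796) = 5.184 m.

5.18 m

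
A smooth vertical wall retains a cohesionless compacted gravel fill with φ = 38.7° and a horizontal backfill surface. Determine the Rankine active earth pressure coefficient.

K_a = (1 − sin φ)/(1 + sin φ) = (1 − sin 38.7°)/(1 + sin 38.7°) = 0.2306.

0.231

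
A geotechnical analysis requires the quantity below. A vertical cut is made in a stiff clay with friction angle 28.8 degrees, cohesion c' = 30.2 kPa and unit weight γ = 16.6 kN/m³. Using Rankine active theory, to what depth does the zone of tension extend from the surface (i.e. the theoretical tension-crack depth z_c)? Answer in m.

K_a = tan²(45° − 28.8°/2) = 0.3498; √K_a = 0.5914.
The active pressure is zero where K_a γ z = 2c√K_a, so z_c = 2c/(γ√K_a) = 2×30.2/(16.6×0.5914) = 6.152 m.

6.15 m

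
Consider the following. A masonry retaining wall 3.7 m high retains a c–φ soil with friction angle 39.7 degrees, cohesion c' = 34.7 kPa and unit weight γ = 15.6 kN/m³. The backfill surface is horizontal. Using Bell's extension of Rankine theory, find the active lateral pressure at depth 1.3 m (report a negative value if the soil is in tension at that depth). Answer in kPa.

-28.1 kPa

K_a = (1 − sin φ)/(1 + sin φ) = 0.2204.
σ_a = K_a γ z − 2c√K_a = 0.2204×15.6×1.3 − 2×34.7×0.4695 = -28.11 kPa.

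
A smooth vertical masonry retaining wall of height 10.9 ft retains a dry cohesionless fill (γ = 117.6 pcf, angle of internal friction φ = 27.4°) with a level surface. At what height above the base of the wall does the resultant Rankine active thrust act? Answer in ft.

3.63 ft

K_a = 0.3697.
The pressure distribution is triangular, so the resultant acts at H/3 above the base = 10.9/3 = 3.633 ft.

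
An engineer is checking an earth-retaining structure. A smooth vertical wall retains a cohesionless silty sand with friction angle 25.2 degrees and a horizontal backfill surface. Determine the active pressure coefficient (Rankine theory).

0.403

K_a = (1 − sin φ)/(1 + sin φ) = (1 − sin 25.2°)/(1 + sin 25.2°) = 0.4027.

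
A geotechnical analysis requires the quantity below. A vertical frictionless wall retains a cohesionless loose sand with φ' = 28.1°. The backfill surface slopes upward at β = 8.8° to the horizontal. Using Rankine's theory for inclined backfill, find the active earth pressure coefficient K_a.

K_a = cos β · (cos β − √(cos²β − cos²φ)) / (cos β + √(cos²β − cos²φ)).
cos β = 0.9882, cos φ = 0.8821, √(cos²β − cos²φ) = 0.4455.
K_a = 0.9882 × (0.9882 − 0.4455)/(0.9882 + 0.4455) = 0.3741.

0.374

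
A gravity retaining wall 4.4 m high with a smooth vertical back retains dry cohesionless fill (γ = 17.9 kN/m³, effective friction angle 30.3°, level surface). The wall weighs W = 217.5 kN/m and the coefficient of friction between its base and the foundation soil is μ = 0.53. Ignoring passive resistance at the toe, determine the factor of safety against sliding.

2.02

K_a = tan²(45° − 30.3°/2) = 0.3293.
P_a = ½K_aγH² = 0.5×0.3293×17.9×4.4² = 57.06 kN/m, acting at H/3 = 1.467 m above the base.
FS_sliding = μW / P_a = 0.53×217.5 / 57.06 = 2.020.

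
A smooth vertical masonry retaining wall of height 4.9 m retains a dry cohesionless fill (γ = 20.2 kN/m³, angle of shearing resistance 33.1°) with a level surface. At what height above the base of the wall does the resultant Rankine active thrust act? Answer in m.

K_a = 0.2936.
The pressure distribution is triangular, so the resultant acts at H/3 above the base = 4.9/3 = 1.633 m.

1.63 m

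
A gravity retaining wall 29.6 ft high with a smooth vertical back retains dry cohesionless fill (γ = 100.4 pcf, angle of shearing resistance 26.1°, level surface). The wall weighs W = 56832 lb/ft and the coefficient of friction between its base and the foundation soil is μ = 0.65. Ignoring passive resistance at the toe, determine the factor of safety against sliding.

K_a = tan²(45° − 26.1°/2) = 0.3889.
P_a = ½K_aγH² = 0.5×0.3889×100.4×29.6² = 17110 lb/ft, acting at H/3 = 9.867 ft above the base.
FS_sliding = μW / P_a = 0.65×56832 / 17110 = 2.159.

2.16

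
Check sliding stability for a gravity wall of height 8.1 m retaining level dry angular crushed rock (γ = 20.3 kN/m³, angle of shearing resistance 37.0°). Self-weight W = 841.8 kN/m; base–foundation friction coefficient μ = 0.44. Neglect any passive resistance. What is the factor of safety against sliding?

2.24

K_a = tan²(45° − 37.0°/2) = 0.2486.
P_a = ½K_aγH² = 0.5×0.2486×20.3×8.1² = 165.5 kN/m, acting at H/3 = 2.700 m above the base.
FS_sliding = μW / P_a = 0.44×841.8 / 165.5 = 2.237.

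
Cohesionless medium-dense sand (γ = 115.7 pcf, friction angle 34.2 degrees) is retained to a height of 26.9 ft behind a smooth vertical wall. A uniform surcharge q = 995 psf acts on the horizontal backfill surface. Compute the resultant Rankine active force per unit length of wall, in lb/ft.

K_a = tan²(45° − φ/2) = 0.2803.
Soil triangle: ½ K_a γ H² = 0.5×0.2803×115.7×26.9² = 11740 lb/ft.
Surcharge rectangle: K_a q H = 0.2803×995×26.9 = 7503 lb/ft.
Total = 11740 + 7503 = 19240 lb/ft.

19200 lb/ft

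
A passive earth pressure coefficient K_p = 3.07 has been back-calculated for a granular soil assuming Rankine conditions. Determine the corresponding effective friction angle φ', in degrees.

K_p = (1+sin φ)/(1−sin φ) ⇒ sin φ = (K_p − 1)/(K_p + 1) = 0.5086.
φ = arcsin(0.5086) = 30.57°.

30.6°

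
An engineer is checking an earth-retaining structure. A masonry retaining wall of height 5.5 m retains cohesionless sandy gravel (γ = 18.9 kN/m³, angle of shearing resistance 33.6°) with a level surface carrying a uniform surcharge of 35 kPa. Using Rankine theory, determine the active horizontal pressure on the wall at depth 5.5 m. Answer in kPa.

K_a = (1 − sin φ)/(1 + sin φ) = 0.2875.
σ_v = γz + q = 18.9 × 5.5 + 35 = 138.9 kPa.
σ_h = K_a σ_v = 0.2875 × 138.9 = 39.95 kPa.

39.9 kPa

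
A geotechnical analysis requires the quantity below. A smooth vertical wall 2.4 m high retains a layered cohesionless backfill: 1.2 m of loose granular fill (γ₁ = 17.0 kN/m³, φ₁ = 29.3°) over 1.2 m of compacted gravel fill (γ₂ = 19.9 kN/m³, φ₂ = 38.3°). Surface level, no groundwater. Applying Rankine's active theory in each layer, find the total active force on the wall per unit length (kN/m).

13.3 kN/m

K_a1 = tan²(45°−29.3°/2) = 0.3428; K_a2 = tan²(45°−38.3°/2) = 0.2347.
Layer 1: σ at base = K_a1 γ₁ h₁ = 6.994 kPa; P₁ = ½×6.994×1.2 = 4.196.
Layer 2: σ_v at top = γ₁h₁ = 20.40; σ_h top = K_a2×20.40 = 4.789; σ_h base = K_a2×(20.40+19.9×1.2) = 10.39.
P₂ = ½(4.789+10.39)×1.2 = 9.110. Total P_a = 4.196+9.110 = 13.31 kN/m.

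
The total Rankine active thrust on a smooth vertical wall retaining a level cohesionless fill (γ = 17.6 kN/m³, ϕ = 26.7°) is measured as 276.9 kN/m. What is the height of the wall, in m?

9.10 m

K_a = 0.3800. P_a = ½ K_a γ H² ⇒ H = √(2P_a/(K_a γ)).
H = √(2×276.9/(0.3800×17.6)) = 9.100 m.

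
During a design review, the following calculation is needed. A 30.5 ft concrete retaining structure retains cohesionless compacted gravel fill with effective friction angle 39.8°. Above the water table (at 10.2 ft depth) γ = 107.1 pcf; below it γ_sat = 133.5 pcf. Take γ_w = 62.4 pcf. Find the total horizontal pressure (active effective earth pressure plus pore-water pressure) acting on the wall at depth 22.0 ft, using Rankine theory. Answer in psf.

K_a = (1 − sin φ)/(1 + sin φ) = 0.2194.
γ' = 133.5 − 62.4 = 71.10 pcf.
Effective vertical stress at 22.0 ft: σ'_v = 107.1×10.2 + 71.10×11.8 = 1931 psf.
σ'_h = K_a σ'_v = 0.2194 × 1931 = 423.8 psf; u = γ_w × 11.8 = 736.3 psf.
Total σ_h = 423.8 + 736.3 = 1160 psf.

1160 psf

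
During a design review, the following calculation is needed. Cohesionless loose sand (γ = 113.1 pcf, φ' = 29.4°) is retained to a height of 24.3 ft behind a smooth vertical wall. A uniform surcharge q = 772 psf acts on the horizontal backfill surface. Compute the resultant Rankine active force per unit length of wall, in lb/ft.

K_a = tan²(45° − φ/2) = 0.3415.
Soil triangle: ½ K_a γ H² = 0.5×0.3415×113.1×24.3² = 11400 lb/ft.
Surcharge rectangle: K_a q H = 0.3415×772×24.3 = 6406 lb/ft.
Total = 11400 + 6406 = 17810 lb/ft.

17800 lb/ft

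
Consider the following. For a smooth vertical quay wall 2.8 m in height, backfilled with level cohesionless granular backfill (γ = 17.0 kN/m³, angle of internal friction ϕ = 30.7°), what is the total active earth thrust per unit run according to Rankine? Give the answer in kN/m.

K_a = tan²(45° − φ/2) = 0.3240.
P_a = ½ K_a γ H² = 0.5 × 0.3240 × 17.0 × 2.8² = 21.59 kN/m.

21.6 kN/m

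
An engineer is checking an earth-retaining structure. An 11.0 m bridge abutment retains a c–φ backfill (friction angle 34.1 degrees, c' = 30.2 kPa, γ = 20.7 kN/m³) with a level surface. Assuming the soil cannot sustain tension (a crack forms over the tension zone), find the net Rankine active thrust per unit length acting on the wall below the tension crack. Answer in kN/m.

K_a = 0.2815; √K_a = 0.5306.
Tension-crack depth z_c = 2c/(γ√K_a) = 2×30.2/(20.7×0.5306) = 5.499 m.
σ_a at base = K_a γ H − 2c√K_a = 0.2815×20.7×11.0 − 2×30.2×0.5306 = 32.06 kPa.
P_a = ½ × 32.06 × (H − z_c) = 0.5×32.06×5.501 = 88.16 kN/m.

88.2 kN/m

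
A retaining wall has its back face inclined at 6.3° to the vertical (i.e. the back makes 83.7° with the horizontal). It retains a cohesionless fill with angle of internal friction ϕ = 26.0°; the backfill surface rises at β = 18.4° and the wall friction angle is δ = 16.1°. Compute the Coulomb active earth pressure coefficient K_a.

K_a = sin²(α+φ) / [sin²α · sin(α−δ) · (1 + √{sin(φ+δ)sin(φ−β) / (sin(α−δ)sin(α+β))})²].
With α = 83.7°, φ = 26.0°, δ = 16.1°, β = 18.4°: K_a = 0.5627.

0.563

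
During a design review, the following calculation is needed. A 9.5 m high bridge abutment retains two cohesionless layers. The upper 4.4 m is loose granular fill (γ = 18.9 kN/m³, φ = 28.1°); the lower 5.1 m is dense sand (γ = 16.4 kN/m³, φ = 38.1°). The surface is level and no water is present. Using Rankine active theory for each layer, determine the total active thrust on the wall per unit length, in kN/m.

217 kN/m

K_a1 = tan²(45°−28.1°/2) = 0.3596; K_a2 = tan²(45°−38.1°/2) = 0.2368.
Layer 1: σ at base = K_a1 γ₁ h₁ = 29.91 kPa; P₁ = ½×29.91×4.4 = 65.79.
Layer 2: σ_v at top = γ₁h₁ = 83.16; σ_h top = K_a2×83.16 = 19.69; σ_h base = K_a2×(83.16+16.4×5.1) = 39.50.
P₂ = ½(19.69+39.50)×5.1 = 151.0. Total P_a = 65.79+151.0 = 216.7 kN/m.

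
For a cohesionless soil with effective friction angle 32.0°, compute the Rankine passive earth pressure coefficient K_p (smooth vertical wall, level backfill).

3.25

K_p = (1 + sin φ)/(1 − sin φ) = tan²(45° + 32.0°/2) = 3.255.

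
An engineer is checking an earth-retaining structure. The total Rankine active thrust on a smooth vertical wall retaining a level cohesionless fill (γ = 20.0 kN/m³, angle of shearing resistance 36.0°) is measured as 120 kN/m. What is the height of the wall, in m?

K_a = 0.2596. P_a = ½ K_a γ H² ⇒ H = √(2P_a/(K_a γ)).
H = √(2×120/(0.2596×20.0)) = 6.799 m.

6.80 m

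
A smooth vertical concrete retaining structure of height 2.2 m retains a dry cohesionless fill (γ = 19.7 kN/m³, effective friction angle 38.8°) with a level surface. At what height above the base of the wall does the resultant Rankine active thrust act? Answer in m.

K_a = 0.2296.
The pressure distribution is triangular, so the resultant acts at H/3 above the base = 2.2/3 = 0.7333 m.

0.733 m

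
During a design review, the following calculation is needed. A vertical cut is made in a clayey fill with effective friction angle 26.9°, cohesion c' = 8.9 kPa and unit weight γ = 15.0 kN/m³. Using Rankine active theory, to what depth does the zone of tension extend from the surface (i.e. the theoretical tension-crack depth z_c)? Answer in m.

K_a = tan²(45° − 26.9°/2) = 0.3770; √K_a = 0.6140.
The active pressure is zero where K_a γ z = 2c√K_a, so z_c = 2c/(γ√K_a) = 2×8.9/(15.0×0.6140) = 1.933 m.

1.93 m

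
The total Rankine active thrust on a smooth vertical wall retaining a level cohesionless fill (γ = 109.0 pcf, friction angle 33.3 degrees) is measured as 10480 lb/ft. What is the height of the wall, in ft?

25.7 ft

K_a = 0.2911. P_a = ½ K_a γ H² ⇒ H = √(2P_a/(K_a γ)).
H = √(2×10480/(0.2911×109.0)) = 25.70 ft.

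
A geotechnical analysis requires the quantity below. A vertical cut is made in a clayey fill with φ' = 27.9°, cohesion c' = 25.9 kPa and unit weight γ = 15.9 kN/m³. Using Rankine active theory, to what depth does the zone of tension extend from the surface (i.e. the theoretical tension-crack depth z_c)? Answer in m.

K_a = tan²(45° − 27.9°/2) = 0.3625; √K_a = 0.6020.
The active pressure is zero where K_a γ z = 2c√K_a, so z_c = 2c/(γ√K_a) = 2×25.9/(15.9×0.6020) = 5.411 m.

5.41 m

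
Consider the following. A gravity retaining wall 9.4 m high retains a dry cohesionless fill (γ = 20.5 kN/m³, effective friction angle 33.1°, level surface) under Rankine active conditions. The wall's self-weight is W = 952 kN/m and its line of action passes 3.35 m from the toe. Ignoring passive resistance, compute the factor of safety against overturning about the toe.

3.83

K_a = tan²(45° − 33.1°/2) = 0.2936.
P_a = ½K_aγH² = 0.5×0.2936×20.5×9.4² = 265.9 kN/m, acting at H/3 = 3.133 m above the base.
Overturning moment M_o = P_a × H/3 = 265.9 × 3.133 = 833.1.
Resisting moment M_r = W × 3.35 = 952 × 3.35 = 3189.
FS_overturning = M_r/M_o = 3189/833.1 = 3.828.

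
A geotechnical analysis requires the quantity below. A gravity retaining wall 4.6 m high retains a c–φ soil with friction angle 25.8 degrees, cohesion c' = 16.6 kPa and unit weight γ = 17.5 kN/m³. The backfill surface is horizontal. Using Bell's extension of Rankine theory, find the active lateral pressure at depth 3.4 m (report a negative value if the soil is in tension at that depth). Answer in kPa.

K_a = (1 − sin φ)/(1 + sin φ) = 0.3935.
σ_a = K_a γ z − 2c√K_a = 0.3935×17.5×3.4 − 2×16.6×0.6273 = 2.587 kPa.

2.59 kPa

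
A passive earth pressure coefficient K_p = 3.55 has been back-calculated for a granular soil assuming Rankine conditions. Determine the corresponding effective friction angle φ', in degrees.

34.1°

K_p = (1+sin φ)/(1−sin φ) ⇒ sin φ = (K_p − 1)/(K_p + 1) = 0.5604.
φ = arcsin(0.5604) = 34.09°.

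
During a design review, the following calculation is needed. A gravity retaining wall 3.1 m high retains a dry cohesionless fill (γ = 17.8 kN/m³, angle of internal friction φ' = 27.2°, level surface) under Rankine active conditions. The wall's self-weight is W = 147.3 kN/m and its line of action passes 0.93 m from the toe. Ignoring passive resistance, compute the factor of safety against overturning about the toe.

4.16

K_a = tan²(45° − 27.2°/2) = 0.3726.
P_a = ½K_aγH² = 0.5×0.3726×17.8×3.1² = 31.87 kN/m, acting at H/3 = 1.033 m above the base.
Overturning moment M_o = P_a × H/3 = 31.87 × 1.033 = 32.93.
Resisting moment M_r = W × 0.93 = 147.3 × 0.93 = 137.0.
FS_overturning = M_r/M_o = 137.0/32.93 = 4.160.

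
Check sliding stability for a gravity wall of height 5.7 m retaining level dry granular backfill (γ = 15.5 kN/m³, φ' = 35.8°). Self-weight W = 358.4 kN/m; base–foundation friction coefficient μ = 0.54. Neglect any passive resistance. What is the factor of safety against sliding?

2.94

K_a = tan²(45° − 35.8°/2) = 0.2619.
P_a = ½K_aγH² = 0.5×0.2619×15.5×5.7² = 65.94 kN/m, acting at H/3 = 1.900 m above the base.
FS_sliding = μW / P_a = 0.54×358.4 / 65.94 = 2.935.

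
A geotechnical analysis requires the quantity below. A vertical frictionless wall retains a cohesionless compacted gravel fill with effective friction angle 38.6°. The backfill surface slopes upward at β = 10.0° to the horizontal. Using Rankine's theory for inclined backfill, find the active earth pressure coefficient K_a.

0.240

K_a = cos β · (cos β − √(cos²β − cos²φ)) / (cos β + √(cos²β − cos²φ)).
cos β = 0.9848, cos φ = 0.7815, √(cos²β − cos²φ) = 0.5992.
K_a = 0.9848 × (0.9848 − 0.5992)/(0.9848 + 0.5992) = 0.2397.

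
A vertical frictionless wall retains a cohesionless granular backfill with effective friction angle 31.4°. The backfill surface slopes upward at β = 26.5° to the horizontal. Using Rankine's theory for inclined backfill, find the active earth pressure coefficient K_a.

0.481

K_a = cos β · (cos β − √(cos²β − cos²φ)) / (cos β + √(cos²β − cos²φ)).
cos β = 0.8949, cos φ = 0.8536, √(cos²β − cos²φ) = 0.2690.
K_a = 0.8949 × (0.8949 − 0.2690)/(0.8949 + 0.2690) = 0.4813.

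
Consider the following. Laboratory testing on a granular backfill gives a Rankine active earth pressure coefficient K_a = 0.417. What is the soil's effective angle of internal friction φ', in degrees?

K_a = tan²(45° − φ/2) ⇒ 45° − φ/2 = arctan(√0.417) = 32.85°.
φ = 2(45° − 32.85°) = 24.29°.

24.3°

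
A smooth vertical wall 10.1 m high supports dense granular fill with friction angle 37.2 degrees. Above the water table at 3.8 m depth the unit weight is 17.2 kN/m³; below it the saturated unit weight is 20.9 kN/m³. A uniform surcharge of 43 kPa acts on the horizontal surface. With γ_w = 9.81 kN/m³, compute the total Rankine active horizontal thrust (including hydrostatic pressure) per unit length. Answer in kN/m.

K_a = tan²(45° − φ/2) = 0.2464.
γ' = 20.9 − 9.81 = 11.09 kN/m³. h₂ = H − d_w = 6.3 m.
σ'_h: at surface K_a·q = 10.60; at WT K_a(q+γd_w) = 26.70; at base K_a(q+γd_w+γ'h₂) = 43.92 kPa.
P₁ = ½(10.60+26.70)×3.8 = 70.87; P₂ = ½(26.70+43.92)×6.3 = 222.5; P_w = ½γ_w h₂² = 194.7.
Total = 70.87+222.5+194.7 = 488.0 kN/m.

488 kN/m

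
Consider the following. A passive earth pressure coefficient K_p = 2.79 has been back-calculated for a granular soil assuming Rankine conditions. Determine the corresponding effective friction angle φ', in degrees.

K_p = (1+sin φ)/(1−sin φ) ⇒ sin φ = (K_p − 1)/(K_p + 1) = 0.4723.
φ = arcsin(0.4723) = 28.18°.

28.2°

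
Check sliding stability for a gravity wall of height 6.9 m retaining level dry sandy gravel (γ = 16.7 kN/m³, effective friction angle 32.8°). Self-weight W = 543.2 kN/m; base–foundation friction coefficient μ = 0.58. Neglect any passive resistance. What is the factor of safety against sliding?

2.67

K_a = tan²(45° − 32.8°/2) = 0.2973.
P_a = ½K_aγH² = 0.5×0.2973×16.7×6.9² = 118.2 kN/m, acting at H/3 = 2.300 m above the base.
FS_sliding = μW / P_a = 0.58×543.2 / 118.2 = 2.666.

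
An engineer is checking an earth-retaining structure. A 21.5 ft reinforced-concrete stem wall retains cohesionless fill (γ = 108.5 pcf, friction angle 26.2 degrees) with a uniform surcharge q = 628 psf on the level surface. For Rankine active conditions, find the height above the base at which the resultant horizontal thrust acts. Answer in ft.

8.42 ft

K_a = 0.3874.
Triangular part P₁ = ½K_aγH² = 9716 at H/3 = 7.167 ft; rectangular part P₂ = K_a q H = 5231 at H/2 = 10.75 ft.
ȳ = (P₁·7.167 + P₂·10.75)/(P₁+P₂) = 8.421 ft.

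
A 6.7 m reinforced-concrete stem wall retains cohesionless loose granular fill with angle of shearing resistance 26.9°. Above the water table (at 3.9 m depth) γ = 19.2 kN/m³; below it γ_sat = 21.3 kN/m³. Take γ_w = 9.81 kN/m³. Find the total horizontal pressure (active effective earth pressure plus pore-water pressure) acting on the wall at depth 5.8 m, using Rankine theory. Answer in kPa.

K_a = (1 − sin φ)/(1 + sin φ) = 0.3770.
γ' = 21.3 − 9.81 = 11.49 kN/m³.
Effective vertical stress at 5.8 m: σ'_v = 19.2×3.9 + 11.49×1.90 = 96.71 kPa.
σ'_h = K_a σ'_v = 0.3770 × 96.71 = 36.46 kPa; u = γ_w × 1.90 = 18.64 kPa.
Total σ_h = 36.46 + 18.64 = 55.10 kPa.

55.1 kPa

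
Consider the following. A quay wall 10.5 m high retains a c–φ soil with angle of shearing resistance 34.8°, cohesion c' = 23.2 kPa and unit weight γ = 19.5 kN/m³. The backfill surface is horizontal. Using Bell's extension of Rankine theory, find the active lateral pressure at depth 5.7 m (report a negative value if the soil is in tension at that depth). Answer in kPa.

K_a = (1 − sin φ)/(1 + sin φ) = 0.2733.
σ_a = K_a γ z − 2c√K_a = 0.2733×19.5×5.7 − 2×23.2×0.5228 = 6.121 kPa.

6.12 kPa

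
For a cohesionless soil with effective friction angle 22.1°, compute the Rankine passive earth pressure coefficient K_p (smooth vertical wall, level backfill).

2.21

K_p = (1 + sin φ)/(1 − sin φ) = tan²(45° + 22.1°/2) = 2.206.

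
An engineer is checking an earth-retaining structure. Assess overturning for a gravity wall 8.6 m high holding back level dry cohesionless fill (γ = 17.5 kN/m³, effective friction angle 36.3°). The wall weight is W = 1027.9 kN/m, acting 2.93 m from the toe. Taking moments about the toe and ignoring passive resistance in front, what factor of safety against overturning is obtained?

6.33

K_a = tan²(45° − 36.3°/2) = 0.2563.
P_a = ½K_aγH² = 0.5×0.2563×17.5×8.6² = 165.8 kN/m, acting at H/3 = 2.867 m above the base.
Overturning moment M_o = P_a × H/3 = 165.8 × 2.867 = 475.4.
Resisting moment M_r = W × 2.93 = 1027.9 × 2.93 = 3012.
FS_overturning = M_r/M_o = 3012/475.4 = 6.335.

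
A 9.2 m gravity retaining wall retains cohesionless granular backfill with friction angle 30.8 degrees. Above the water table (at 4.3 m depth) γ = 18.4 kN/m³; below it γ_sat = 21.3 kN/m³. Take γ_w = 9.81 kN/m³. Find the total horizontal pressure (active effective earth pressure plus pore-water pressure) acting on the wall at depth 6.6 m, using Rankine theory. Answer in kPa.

56.6 kPa

K_a = (1 − sin φ)/(1 + sin φ) = 0.3227.
γ' = 21.3 − 9.81 = 11.49 kN/m³.
Effective vertical stress at 6.6 m: σ'_v = 18.4×4.3 + 11.49×2.30 = 105.5 kPa.
σ'_h = K_a σ'_v = 0.3227 × 105.5 = 34.06 kPa; u = γ_w × 2.30 = 22.56 kPa.
Total σ_h = 34.06 + 22.56 = 56.62 kPa.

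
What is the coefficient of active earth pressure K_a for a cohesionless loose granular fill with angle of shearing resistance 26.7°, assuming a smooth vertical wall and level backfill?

K_a = (1 − sin φ)/(1 + sin φ) = (1 − sin 26.7°)/(1 + sin 26.7°) = 0.3800.

0.380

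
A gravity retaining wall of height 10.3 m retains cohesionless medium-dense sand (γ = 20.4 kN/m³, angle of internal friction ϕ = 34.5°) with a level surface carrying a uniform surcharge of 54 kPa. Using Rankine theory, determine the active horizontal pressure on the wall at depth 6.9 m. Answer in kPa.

K_a = (1 − sin φ)/(1 + sin φ) = 0.2768.
σ_v = γz + q = 20.4 × 6.9 + 54 = 194.8 kPa.
σ_h = K_a σ_v = 0.2768 × 194.8 = 53.91 kPa.

53.9 kPa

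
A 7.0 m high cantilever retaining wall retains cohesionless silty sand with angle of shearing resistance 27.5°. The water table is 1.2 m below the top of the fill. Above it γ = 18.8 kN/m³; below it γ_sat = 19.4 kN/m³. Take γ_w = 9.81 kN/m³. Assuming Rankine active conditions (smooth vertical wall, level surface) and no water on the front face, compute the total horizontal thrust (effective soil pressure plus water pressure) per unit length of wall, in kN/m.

K_a = tan²(45° − φ/2) = 0.3682.
γ' = 19.4 − 9.81 = 9.590 kN/m³. Depth below WT = 5.8 m.
σ'_h at WT = K_a γ d_w = 8.307 kPa; at base = 8.307 + K_a γ' × 5.8 = 28.79 kPa.
P₁ (0–1.2 m) = ½×8.307×1.2 = 4.984. P₂ (1.2–7.0 m) = ½(8.307+28.79)×5.8 = 107.6.
P_w = ½ γ_w h₂² = 0.5×9.81×5.8² = 165.0. Total = 4.984+107.6+165.0 = 277.6 kN/m.

278 kN/m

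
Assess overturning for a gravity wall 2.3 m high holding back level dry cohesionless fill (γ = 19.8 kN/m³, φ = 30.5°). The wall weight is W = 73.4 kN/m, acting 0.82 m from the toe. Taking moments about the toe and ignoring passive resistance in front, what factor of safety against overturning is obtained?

K_a = tan²(45° − 30.5°/2) = 0.3267.
P_a = ½K_aγH² = 0.5×0.3267×19.8×2.3² = 17.11 kN/m, acting at H/3 = 0.7667 m above the base.
Overturning moment M_o = P_a × H/3 = 17.11 × 0.7667 = 13.12.
Resisting moment M_r = W × 0.82 = 73.4 × 0.82 = 60.19.
FS_overturning = M_r/M_o = 60.19/13.12 = 4.589.

4.59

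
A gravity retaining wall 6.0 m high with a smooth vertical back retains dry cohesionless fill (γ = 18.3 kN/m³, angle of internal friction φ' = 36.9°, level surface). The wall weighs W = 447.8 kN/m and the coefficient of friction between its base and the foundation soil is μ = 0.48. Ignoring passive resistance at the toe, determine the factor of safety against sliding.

2.61

K_a = tan²(45° − 36.9°/2) = 0.2497.
P_a = ½K_aγH² = 0.5×0.2497×18.3×6.0² = 82.24 kN/m, acting at H/3 = 2.000 m above the base.
FS_sliding = μW / P_a = 0.48×447.8 / 82.24 = 2.614.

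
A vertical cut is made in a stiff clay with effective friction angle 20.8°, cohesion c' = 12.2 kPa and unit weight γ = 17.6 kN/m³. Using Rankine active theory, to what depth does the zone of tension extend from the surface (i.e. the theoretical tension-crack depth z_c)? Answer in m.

K_a = tan²(45° − 20.8°/2) = 0.4759; √K_a = 0.6899.
The active pressure is zero where K_a γ z = 2c√K_a, so z_c = 2c/(γ√K_a) = 2×12.2/(17.6×0.6899) = 2.010 m.

2.01 m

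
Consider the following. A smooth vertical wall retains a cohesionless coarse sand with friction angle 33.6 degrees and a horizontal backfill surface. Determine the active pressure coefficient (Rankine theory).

K_a = (1 − sin φ)/(1 + sin φ) = (1 − sin 33.6°)/(1 + sin 33.6°) = 0.2875.

0.288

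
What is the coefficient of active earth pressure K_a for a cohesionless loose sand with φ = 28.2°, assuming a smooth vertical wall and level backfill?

K_a = (1 − sin φ)/(1 + sin φ) = (1 − sin 28.2°)/(1 + sin 28.2°) = 0.3582.

0.358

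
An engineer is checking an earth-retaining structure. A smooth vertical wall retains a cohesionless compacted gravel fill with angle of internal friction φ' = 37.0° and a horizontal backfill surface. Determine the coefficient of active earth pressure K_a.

K_a = (1 − sin φ)/(1 + sin φ) = (1 − sin 37.0°)/(1 + sin 37.0°) = 0.2486.

0.249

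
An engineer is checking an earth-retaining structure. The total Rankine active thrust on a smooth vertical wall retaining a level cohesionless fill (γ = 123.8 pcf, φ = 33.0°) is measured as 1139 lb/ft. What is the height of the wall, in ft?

7.90 ft

K_a = 0.2948. P_a = ½ K_a γ H² ⇒ H = √(2P_a/(K_a γ)).
H = √(2×1139/(0.2948×123.8)) = 7.900 ft.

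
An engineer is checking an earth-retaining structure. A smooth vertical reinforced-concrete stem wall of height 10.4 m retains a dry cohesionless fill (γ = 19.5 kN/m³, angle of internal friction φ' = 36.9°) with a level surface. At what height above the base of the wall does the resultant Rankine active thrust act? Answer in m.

3.47 m

K_a = 0.2497.
The pressure distribution is triangular, so the resultant acts at H/3 above the base = 10.4/3 = 3.467 m.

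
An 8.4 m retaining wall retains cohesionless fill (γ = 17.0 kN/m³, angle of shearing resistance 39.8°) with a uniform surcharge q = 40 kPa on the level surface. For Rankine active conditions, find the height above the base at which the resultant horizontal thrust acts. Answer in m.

3.30 m

K_a = 0.2194.
Triangular part P₁ = ½K_aγH² = 131.6 at H/3 = 2.800 m; rectangular part P₂ = K_a q H = 73.73 at H/2 = 4.200 m.
ȳ = (P₁·2.800 + P₂·4.200)/(P₁+P₂) = 3.303 m.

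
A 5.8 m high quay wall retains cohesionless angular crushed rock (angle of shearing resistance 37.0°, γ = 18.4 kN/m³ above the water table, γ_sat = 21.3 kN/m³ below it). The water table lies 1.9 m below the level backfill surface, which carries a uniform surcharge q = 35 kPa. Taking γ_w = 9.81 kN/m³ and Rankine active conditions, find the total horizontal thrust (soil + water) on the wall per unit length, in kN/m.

K_a = tan²(45° − φ/2) = 0.2486.
γ' = 21.3 − 9.81 = 11.49 kN/m³. h₂ = H − d_w = 3.9 m.
σ'_h: at surface K_a·q = 8.700; at WT K_a(q+γd_w) = 17.39; at base K_a(q+γd_w+γ'h₂) = 28.53 kPa.
P₁ = ½(8.700+17.39)×1.9 = 24.79; P₂ = ½(17.39+28.53)×3.9 = 89.55; P_w = ½γ_w h₂² = 74.61.
Total = 24.79+89.55+74.61 = 188.9 kN/m.

189 kN/m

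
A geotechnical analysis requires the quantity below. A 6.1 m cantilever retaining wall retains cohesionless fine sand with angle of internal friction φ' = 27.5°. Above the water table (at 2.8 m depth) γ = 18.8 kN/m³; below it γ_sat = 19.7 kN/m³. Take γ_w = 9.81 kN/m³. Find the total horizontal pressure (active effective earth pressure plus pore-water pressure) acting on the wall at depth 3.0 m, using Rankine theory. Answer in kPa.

22.1 kPa

K_a = (1 − sin φ)/(1 + sin φ) = 0.3682.
γ' = 19.7 − 9.81 = 9.890 kN/m³.
Effective vertical stress at 3.0 m: σ'_v = 18.8×2.8 + 9.890×0.200 = 54.62 kPa.
σ'_h = K_a σ'_v = 0.3682 × 54.62 = 20.11 kPa; u = γ_w × 0.200 = 1.962 kPa.
Total σ_h = 20.11 + 1.962 = 22.07 kPa.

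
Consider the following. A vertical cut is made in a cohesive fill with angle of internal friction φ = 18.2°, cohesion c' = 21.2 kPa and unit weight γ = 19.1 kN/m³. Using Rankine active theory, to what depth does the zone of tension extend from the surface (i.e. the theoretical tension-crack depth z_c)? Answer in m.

K_a = tan²(45° − 18.2°/2) = 0.5240; √K_a = 0.7239.
The active pressure is zero where K_a γ z = 2c√K_a, so z_c = 2c/(γ√K_a) = 2×21.2/(19.1×0.7239) = 3.067 m.

3.07 m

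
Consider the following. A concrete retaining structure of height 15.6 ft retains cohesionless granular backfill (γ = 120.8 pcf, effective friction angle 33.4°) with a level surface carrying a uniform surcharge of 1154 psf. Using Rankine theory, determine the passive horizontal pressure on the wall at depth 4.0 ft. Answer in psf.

K_p = (1 + sin φ)/(1 − sin φ) = 3.449.
σ_v = γz + q = 120.8 × 4.0 + 1154 = 1637 psf.
σ_h = K_p σ_v = 3.449 × 1637 = 5647 psf.

5650 psf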